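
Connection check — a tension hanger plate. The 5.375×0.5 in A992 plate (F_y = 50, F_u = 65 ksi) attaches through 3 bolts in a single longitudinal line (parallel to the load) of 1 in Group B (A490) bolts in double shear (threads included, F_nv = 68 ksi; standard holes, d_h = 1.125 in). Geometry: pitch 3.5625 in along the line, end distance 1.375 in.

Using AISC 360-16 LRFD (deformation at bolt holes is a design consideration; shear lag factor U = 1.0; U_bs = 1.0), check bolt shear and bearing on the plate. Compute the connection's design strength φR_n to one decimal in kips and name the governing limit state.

Bolt shear: A_b = π(1)²/4 = 0.7854 in². φR_n = 0.75 × 68 × 0.7854 × 3 × 2 = 240.3 kips.
Bearing (0.5 in plate, F_u = 65 ksi): end bolts L_c = 1.375 − 1.125/2 = 0.8125, R_n = min(1.2×0.8125×0.5×65, 2.4×1×0.5×65) = 31.688 kips/bolt; interior L_c = 3.5625 − 1.125 = 2.4375, R_n = 78 kips/bolt. φR_n = 0.75 × (1×31.688 + 2×78) = 140.8 kips.
Governing: min(240.3, 140.8) = 140.8 kips → bearing.

140.8 kips (bearing governs)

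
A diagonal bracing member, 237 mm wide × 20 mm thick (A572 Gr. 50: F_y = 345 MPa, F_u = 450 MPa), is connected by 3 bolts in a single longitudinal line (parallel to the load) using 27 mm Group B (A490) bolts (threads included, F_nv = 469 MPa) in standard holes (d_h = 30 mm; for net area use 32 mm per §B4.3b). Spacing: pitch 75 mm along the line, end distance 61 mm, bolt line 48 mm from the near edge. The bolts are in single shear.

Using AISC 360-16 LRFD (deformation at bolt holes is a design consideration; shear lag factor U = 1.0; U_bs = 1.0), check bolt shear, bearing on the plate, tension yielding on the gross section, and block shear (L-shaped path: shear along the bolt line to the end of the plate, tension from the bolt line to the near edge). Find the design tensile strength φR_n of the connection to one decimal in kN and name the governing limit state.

Bolt shear: A_b = π(27)²/4 = 572.56 mm². φR_n = 0.75 × 469 × 572.56 × 3 × 1 = 604.2 kN.
Bearing (20 mm plate, F_u = 450 MPa): end bolts L_c = 61 − 30/2 = 46, R_n = min(1.2×46×20×450, 2.4×27×20×450) = 496.8 kN/bolt; interior L_c = 75 − 30 = 45, R_n = 486 kN/bolt. φR_n = 0.75 × (1×496.8 + 2×486) = 1101.6 kN.
Tension yield (gross): A_g = 237×20 = 4740 mm². φR_n = 0.90 × 345 × 4740 = 1471.8 kN.
Block shear: shear path 1×[61+2×75] = 1×211 mm, A_gv = 4220, A_nv = 1×(211 − 2.5×32)×20 = 2620 mm²; tension to near edge: (48 − 0.5×32)×20 = 640 mm². R_n = min(0.6×450×2620, 0.6×345×4220) + 1.0×450×640 = min(707.4, 873.54) + 288 = 995.4 kN. φR_n = 0.75 × 995.4 = 746.6 kN.
Governing: min(604.2, 1101.6, 1471.8, 746.6) = 604.2 kN → bolt shear.

604.2 kN (bolt shear governs)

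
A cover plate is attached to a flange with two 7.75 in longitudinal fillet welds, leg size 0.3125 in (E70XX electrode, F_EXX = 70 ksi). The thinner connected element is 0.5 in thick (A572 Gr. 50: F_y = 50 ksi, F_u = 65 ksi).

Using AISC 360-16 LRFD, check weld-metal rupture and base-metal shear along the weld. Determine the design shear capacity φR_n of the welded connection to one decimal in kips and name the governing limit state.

107.9 kips (weld metal governs)

Weld metal: throat = 0.707×0.3125 = 0.22094 in, L = 2×7.75 = 15.5 in. φR_n = 0.75 × 0.6 × 70 × 0.22094 × 15.5 = 107.9 kips.
Base metal shear (0.5 in plate): yield φR_n = 1.0×0.6×50×0.5×15.5 = 232.5 kips; rupture φR_n = 0.75×0.6×65×0.5×15.5 = 226.7 kips; take 226.7 kips (rupture).
Governing: min(107.9, 226.7) = 107.9 kips → weld metal.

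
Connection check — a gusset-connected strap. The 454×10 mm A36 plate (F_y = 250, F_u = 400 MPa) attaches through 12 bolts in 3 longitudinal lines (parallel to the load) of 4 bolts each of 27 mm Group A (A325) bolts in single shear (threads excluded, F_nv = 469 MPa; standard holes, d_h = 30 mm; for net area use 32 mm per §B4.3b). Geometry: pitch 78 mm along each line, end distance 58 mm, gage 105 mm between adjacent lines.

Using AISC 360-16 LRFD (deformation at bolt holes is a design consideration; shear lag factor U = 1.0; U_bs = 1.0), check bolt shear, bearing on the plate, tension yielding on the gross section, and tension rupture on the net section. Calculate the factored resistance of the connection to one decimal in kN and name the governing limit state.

1021.5 kN (gross-section yield governs)

Bolt shear: A_b = π(27)²/4 = 572.56 mm². φR_n = 0.75 × 469 × 572.56 × 12 × 1 = 2416.8 kN.
Bearing (10 mm plate, F_u = 400 MPa): end bolts L_c = 58 − 30/2 = 43, R_n = min(1.2×43×10×400, 2.4×27×10×400) = 206.4 kN/bolt; interior L_c = 78 − 30 = 48, R_n = 230.4 kN/bolt. φR_n = 0.75 × (3×206.4 + 9×230.4) = 2019.6 kN.
Tension yield (gross): A_g = 454×10 = 4540 mm². φR_n = 0.90 × 250 × 4540 = 1021.5 kN.
Tension rupture (net): A_n = (454 − 3×32)×10 = 3580 mm² (U = 1.0, A_e = A_n). φR_n = 0.75 × 400 × 3580 = 1074.0 kN.
Governing: min(2416.8, 2019.6, 1021.5, 1074.0) = 1021.5 kN → gross-section yield.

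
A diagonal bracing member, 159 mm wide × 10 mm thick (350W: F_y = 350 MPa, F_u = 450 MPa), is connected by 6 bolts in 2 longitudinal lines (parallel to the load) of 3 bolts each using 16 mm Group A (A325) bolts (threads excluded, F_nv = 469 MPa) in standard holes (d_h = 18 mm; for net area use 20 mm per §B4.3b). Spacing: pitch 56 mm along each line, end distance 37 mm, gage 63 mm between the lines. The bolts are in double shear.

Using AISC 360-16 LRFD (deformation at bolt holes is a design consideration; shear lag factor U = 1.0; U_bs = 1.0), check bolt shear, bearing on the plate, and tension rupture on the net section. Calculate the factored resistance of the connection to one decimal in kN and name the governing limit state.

Bolt shear: A_b = π(16)²/4 = 201.06 mm². φR_n = 0.75 × 469 × 201.06 × 6 × 2 = 848.7 kN.
Bearing (10 mm plate, F_u = 450 MPa): end bolts L_c = 37 − 18/2 = 28, R_n = min(1.2×28×10×450, 2.4×16×10×450) = 151.2 kN/bolt; interior L_c = 56 − 18 = 38, R_n = 172.8 kN/bolt. φR_n = 0.75 × (2×151.2 + 4×172.8) = 745.2 kN.
Tension rupture (net): A_n = (159 − 2×20)×10 = 1190 mm² (U = 1.0, A_e = A_n). φR_n = 0.75 × 450 × 1190 = 401.6 kN.
Governing: min(848.7, 745.2, 401.6) = 401.6 kN → net-section rupture.

401.6 kN (net-section rupture governs)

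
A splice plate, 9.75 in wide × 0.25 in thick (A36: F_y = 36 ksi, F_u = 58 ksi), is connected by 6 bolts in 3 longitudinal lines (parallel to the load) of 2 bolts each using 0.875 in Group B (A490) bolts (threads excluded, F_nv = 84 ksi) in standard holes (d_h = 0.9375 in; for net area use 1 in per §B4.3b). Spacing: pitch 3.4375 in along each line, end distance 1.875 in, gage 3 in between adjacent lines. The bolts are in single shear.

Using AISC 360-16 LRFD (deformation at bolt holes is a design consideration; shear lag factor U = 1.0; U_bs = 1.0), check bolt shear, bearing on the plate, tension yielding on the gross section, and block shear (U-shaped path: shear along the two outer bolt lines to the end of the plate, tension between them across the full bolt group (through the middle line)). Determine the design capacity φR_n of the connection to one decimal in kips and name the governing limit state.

Bolt shear: A_b = π(0.875)²/4 = 0.60132 in². φR_n = 0.75 × 84 × 0.60132 × 6 × 1 = 227.3 kips.
Bearing (0.25 in plate, F_u = 58 ksi): end bolts L_c = 1.875 − 0.9375/2 = 1.40625, R_n = min(1.2×1.40625×0.25×58, 2.4×0.875×0.25×58) = 24.469 kips/bolt; interior L_c = 3.4375 − 0.9375 = 2.5, R_n = 30.45 kips/bolt. φR_n = 0.75 × (3×24.469 + 3×30.45) = 123.6 kips.
Tension yield (gross): A_g = 9.75×0.25 = 2.4375 in². φR_n = 0.90 × 36 × 2.4375 = 79.0 kips.
Block shear: shear path 2×[1.875+1×3.4375] = 2×5.3125 in, A_gv = 2.6563, A_nv = 2×(5.3125 − 1.5×1)×0.25 = 1.9063 in²; tension across gage: (6 − 2×1)×0.25 = 1 in². R_n = min(0.6×58×1.9063, 0.6×36×2.6563) + 1.0×58×1 = min(66.339, 57.376) + 58 = 115.38 kips. φR_n = 0.75 × 115.38 = 86.5 kips.
Governing: min(227.3, 123.6, 79.0, 86.5) = 79.0 kips → gross-section yield.

79.0 kips (gross-section yield governs)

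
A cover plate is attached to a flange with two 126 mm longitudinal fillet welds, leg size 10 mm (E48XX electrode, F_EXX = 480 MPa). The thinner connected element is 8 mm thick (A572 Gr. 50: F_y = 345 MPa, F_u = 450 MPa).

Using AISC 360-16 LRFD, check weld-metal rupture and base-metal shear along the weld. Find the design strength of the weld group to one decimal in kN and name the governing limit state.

384.8 kN (weld metal governs)

Weld metal: throat = 0.707×10 = 7.07 mm, L = 2×126 = 252 mm. φR_n = 0.75 × 0.6 × 480 × 7.07 × 252 = 384.8 kN.
Base metal shear (8 mm plate): yield φR_n = 1.0×0.6×345×8×252 = 417.3 kN; rupture φR_n = 0.75×0.6×450×8×252 = 408.2 kN; take 408.2 kN (rupture).
Governing: min(384.8, 408.2) = 384.8 kN → weld metal.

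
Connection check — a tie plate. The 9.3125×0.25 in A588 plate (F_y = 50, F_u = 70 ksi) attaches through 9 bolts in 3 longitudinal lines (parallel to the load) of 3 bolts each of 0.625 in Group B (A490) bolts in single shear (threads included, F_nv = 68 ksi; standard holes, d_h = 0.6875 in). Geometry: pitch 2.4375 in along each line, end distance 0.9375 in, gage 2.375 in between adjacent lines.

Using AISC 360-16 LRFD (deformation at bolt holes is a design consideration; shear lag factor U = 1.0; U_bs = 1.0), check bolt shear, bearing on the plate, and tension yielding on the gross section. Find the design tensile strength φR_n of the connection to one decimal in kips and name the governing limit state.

104.8 kips (gross-section yield governs)

Bolt shear: A_b = π(0.625)²/4 = 0.3068 in². φR_n = 0.75 × 68 × 0.3068 × 9 × 1 = 140.8 kips.
Bearing (0.25 in plate, F_u = 70 ksi): end bolts L_c = 0.9375 − 0.6875/2 = 0.59375, R_n = min(1.2×0.59375×0.25×70, 2.4×0.625×0.25×70) = 12.469 kips/bolt; interior L_c = 2.4375 − 0.6875 = 1.75, R_n = 26.25 kips/bolt. φR_n = 0.75 × (3×12.469 + 6×26.25) = 146.2 kips.
Tension yield (gross): A_g = 9.3125×0.25 = 2.3281 in². φR_n = 0.90 × 50 × 2.3281 = 104.8 kips.
Governing: min(140.8, 146.2, 104.8) = 104.8 kips → gross-section yield.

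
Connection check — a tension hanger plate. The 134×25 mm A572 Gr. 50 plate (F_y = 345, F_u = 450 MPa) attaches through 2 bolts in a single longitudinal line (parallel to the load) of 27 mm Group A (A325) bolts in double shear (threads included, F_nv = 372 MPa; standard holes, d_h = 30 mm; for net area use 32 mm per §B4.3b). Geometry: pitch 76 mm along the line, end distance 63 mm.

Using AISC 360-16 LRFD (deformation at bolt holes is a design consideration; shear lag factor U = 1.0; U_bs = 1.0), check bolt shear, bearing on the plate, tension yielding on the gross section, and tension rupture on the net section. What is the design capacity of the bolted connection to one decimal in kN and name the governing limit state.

Bolt shear: A_b = π(27)²/4 = 572.56 mm². φR_n = 0.75 × 372 × 572.56 × 2 × 2 = 639.0 kN.
Bearing (25 mm plate, F_u = 450 MPa): end bolts L_c = 63 − 30/2 = 48, R_n = min(1.2×48×25×450, 2.4×27×25×450) = 648 kN/bolt; interior L_c = 76 − 30 = 46, R_n = 621 kN/bolt. φR_n = 0.75 × (1×648 + 1×621) = 951.8 kN.
Tension yield (gross): A_g = 134×25 = 3350 mm². φR_n = 0.90 × 345 × 3350 = 1040.2 kN.
Tension rupture (net): A_n = (134 − 1×32)×25 = 2550 mm² (U = 1.0, A_e = A_n). φR_n = 0.75 × 450 × 2550 = 860.6 kN.
Governing: min(639.0, 951.8, 1040.2, 860.6) = 639.0 kN → bolt shear.

639.0 kN (bolt shear governs)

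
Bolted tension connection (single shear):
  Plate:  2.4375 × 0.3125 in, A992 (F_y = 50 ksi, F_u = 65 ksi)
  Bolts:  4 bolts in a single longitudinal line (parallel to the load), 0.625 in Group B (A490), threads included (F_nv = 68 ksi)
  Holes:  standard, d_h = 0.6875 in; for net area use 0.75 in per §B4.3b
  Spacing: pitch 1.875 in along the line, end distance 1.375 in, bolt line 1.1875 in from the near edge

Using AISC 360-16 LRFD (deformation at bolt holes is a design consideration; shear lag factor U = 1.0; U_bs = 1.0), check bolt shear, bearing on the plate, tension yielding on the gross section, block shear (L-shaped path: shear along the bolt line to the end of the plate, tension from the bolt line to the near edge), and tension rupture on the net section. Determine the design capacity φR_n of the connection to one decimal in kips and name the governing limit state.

25.7 kips (net-section rupture governs)

Bolt shear: A_b = π(0.625)²/4 = 0.3068 in². φR_n = 0.75 × 68 × 0.3068 × 4 × 1 = 62.6 kips.
Bearing (0.3125 in plate, F_u = 65 ksi): end bolts L_c = 1.375 − 0.6875/2 = 1.03125, R_n = min(1.2×1.03125×0.3125×65, 2.4×0.625×0.3125×65) = 25.137 kips/bolt; interior L_c = 1.875 − 0.6875 = 1.1875, R_n = 28.945 kips/bolt. φR_n = 0.75 × (1×25.137 + 3×28.945) = 84.0 kips.
Tension yield (gross): A_g = 2.4375×0.3125 = 0.76172 in². φR_n = 0.90 × 50 × 0.76172 = 34.3 kips.
Block shear: shear path 1×[1.375+3×1.875] = 1×7 in, A_gv = 2.1875, A_nv = 1×(7 − 3.5×0.75)×0.3125 = 1.3672 in²; tension to near edge: (1.1875 − 0.5×0.75)×0.3125 = 0.25391 in². R_n = min(0.6×65×1.3672, 0.6×50×2.1875) + 1.0×65×0.25391 = min(53.321, 65.625) + 16.504 = 69.825 kips. φR_n = 0.75 × 69.825 = 52.4 kips.
Tension rupture (net): A_n = (2.4375 − 1×0.75)×0.3125 = 0.52734 in² (U = 1.0, A_e = A_n). φR_n = 0.75 × 65 × 0.52734 = 25.7 kips.
Governing: min(62.6, 84.0, 34.3, 52.4, 25.7) = 25.7 kips → net-section rupture.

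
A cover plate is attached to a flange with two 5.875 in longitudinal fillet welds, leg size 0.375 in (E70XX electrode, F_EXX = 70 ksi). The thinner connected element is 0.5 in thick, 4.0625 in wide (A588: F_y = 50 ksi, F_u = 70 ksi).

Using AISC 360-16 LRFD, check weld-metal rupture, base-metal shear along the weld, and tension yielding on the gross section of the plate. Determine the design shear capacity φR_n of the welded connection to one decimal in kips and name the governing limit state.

Weld metal: throat = 0.707×0.375 = 0.26513 in, L = 2×5.875 = 11.75 in. φR_n = 0.75 × 0.6 × 70 × 0.26513 × 11.75 = 98.1 kips.
Base metal shear (0.5 in plate): yield φR_n = 1.0×0.6×50×0.5×11.75 = 176.3 kips; rupture φR_n = 0.75×0.6×70×0.5×11.75 = 185.1 kips; take 176.3 kips (yield).
Tension yield (gross): A_g = 4.0625×0.5 = 2.0313 in². φR_n = 0.90 × 50 × 2.0313 = 91.4 kips.
Governing: min(98.1, 176.3, 91.4) = 91.4 kips → gross-section yield.

91.4 kips (gross-section yield governs)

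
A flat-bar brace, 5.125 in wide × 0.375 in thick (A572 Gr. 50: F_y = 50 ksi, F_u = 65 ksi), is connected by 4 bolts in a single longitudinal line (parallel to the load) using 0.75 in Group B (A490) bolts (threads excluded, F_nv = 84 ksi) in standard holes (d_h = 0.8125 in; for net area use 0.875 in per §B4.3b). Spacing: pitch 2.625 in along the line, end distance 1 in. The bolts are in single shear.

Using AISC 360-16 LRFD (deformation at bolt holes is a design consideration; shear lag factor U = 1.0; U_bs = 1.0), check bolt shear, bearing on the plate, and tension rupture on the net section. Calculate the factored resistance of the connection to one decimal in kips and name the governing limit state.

Bolt shear: A_b = π(0.75)²/4 = 0.44179 in². φR_n = 0.75 × 84 × 0.44179 × 4 × 1 = 111.3 kips.
Bearing (0.375 in plate, F_u = 65 ksi): end bolts L_c = 1 − 0.8125/2 = 0.59375, R_n = min(1.2×0.59375×0.375×65, 2.4×0.75×0.375×65) = 17.367 kips/bolt; interior L_c = 2.625 − 0.8125 = 1.8125, R_n = 43.875 kips/bolt. φR_n = 0.75 × (1×17.367 + 3×43.875) = 111.7 kips.
Tension rupture (net): A_n = (5.125 − 1×0.875)×0.375 = 1.5938 in² (U = 1.0, A_e = A_n). φR_n = 0.75 × 65 × 1.5938 = 77.7 kips.
Governing: min(111.3, 111.7, 77.7) = 77.7 kips → net-section rupture.

77.7 kips (net-section rupture governs)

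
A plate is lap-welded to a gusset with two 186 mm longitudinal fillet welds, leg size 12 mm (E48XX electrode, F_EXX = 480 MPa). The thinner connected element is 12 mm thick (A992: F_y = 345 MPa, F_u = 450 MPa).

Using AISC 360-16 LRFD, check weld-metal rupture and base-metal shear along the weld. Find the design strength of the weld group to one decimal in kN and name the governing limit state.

Weld metal: throat = 0.707×12 = 8.484 mm, L = 2×186 = 372 mm. φR_n = 0.75 × 0.6 × 480 × 8.484 × 372 = 681.7 kN.
Base metal shear (12 mm plate): yield φR_n = 1.0×0.6×345×12×372 = 924.0 kN; rupture φR_n = 0.75×0.6×450×12×372 = 904.0 kN; take 904.0 kN (rupture).
Governing: min(681.7, 904.0) = 681.7 kN → weld metal.

681.7 kN (weld metal governs)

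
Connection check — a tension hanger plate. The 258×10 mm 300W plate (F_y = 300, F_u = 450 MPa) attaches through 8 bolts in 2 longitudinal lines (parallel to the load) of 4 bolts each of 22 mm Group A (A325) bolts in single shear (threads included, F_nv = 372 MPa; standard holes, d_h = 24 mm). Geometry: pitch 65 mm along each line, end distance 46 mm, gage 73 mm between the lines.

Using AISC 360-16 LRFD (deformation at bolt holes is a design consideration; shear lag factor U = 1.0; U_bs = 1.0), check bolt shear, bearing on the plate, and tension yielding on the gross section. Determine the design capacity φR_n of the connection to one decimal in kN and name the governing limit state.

Bolt shear: A_b = π(22)²/4 = 380.13 mm². φR_n = 0.75 × 372 × 380.13 × 8 × 1 = 848.5 kN.
Bearing (10 mm plate, F_u = 450 MPa): end bolts L_c = 46 − 24/2 = 34, R_n = min(1.2×34×10×450, 2.4×22×10×450) = 183.6 kN/bolt; interior L_c = 65 − 24 = 41, R_n = 221.4 kN/bolt. φR_n = 0.75 × (2×183.6 + 6×221.4) = 1271.7 kN.
Tension yield (gross): A_g = 258×10 = 2580 mm². φR_n = 0.90 × 300 × 2580 = 696.6 kN.
Governing: min(848.5, 1271.7, 696.6) = 696.6 kN → gross-section yield.

696.6 kN (gross-section yield governs)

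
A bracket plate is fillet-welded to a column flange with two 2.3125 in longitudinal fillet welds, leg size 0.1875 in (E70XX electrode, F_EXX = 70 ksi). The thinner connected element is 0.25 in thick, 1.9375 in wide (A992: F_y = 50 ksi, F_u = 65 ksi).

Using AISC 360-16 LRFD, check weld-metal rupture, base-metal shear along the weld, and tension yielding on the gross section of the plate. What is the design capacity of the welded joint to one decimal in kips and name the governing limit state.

Weld metal: throat = 0.707×0.1875 = 0.13256 in, L = 2×2.3125 = 4.625 in. φR_n = 0.75 × 0.6 × 70 × 0.13256 × 4.625 = 19.3 kips.
Base metal shear (0.25 in plate): yield φR_n = 1.0×0.6×50×0.25×4.625 = 34.7 kips; rupture φR_n = 0.75×0.6×65×0.25×4.625 = 33.8 kips; take 33.8 kips (rupture).
Tension yield (gross): A_g = 1.9375×0.25 = 0.48438 in². φR_n = 0.90 × 50 × 0.48438 = 21.8 kips.
Governing: min(19.3, 33.8, 21.8) = 19.3 kips → weld metal.

19.3 kips (weld metal governs)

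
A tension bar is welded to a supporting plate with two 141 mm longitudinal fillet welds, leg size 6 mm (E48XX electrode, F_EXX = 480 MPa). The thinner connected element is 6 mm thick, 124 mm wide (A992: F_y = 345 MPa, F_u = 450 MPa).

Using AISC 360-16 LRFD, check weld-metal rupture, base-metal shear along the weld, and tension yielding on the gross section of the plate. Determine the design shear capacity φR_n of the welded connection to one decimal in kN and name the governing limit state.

Weld metal: throat = 0.707×6 = 4.242 mm, L = 2×141 = 282 mm. φR_n = 0.75 × 0.6 × 480 × 4.242 × 282 = 258.4 kN.
Base metal shear (6 mm plate): yield φR_n = 1.0×0.6×345×6×282 = 350.2 kN; rupture φR_n = 0.75×0.6×450×6×282 = 342.6 kN; take 342.6 kN (rupture).
Tension yield (gross): A_g = 124×6 = 744 mm². φR_n = 0.90 × 345 × 744 = 231.0 kN.
Governing: min(258.4, 342.6, 231.0) = 231.0 kN → gross-section yield.

231.0 kN (gross-section yield governs)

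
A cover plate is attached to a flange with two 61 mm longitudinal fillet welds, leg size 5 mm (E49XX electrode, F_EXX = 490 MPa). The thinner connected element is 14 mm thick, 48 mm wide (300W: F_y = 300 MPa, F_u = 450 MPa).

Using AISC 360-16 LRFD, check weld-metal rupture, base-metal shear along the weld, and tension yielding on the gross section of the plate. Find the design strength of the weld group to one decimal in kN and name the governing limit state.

Weld metal: throat = 0.707×5 = 3.535 mm, L = 2×61 = 122 mm. φR_n = 0.75 × 0.6 × 490 × 3.535 × 122 = 95.1 kN.
Base metal shear (14 mm plate): yield φR_n = 1.0×0.6×300×14×122 = 307.4 kN; rupture φR_n = 0.75×0.6×450×14×122 = 345.9 kN; take 307.4 kN (yield).
Tension yield (gross): A_g = 48×14 = 672 mm². φR_n = 0.90 × 300 × 672 = 181.4 kN.
Governing: min(95.1, 307.4, 181.4) = 95.1 kN → weld metal.

95.1 kN (weld metal governs)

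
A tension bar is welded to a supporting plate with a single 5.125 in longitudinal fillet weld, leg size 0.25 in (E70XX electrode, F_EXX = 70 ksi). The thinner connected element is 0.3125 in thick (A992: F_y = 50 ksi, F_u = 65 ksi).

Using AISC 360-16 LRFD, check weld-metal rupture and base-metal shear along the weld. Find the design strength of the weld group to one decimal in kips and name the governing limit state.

Weld metal: throat = 0.707×0.25 = 0.17675 in, L = 5.125 in. φR_n = 0.75 × 0.6 × 70 × 0.17675 × 5.125 = 28.5 kips.
Base metal shear (0.3125 in plate): yield φR_n = 1.0×0.6×50×0.3125×5.125 = 48.0 kips; rupture φR_n = 0.75×0.6×65×0.3125×5.125 = 46.8 kips; take 46.8 kips (rupture).
Governing: min(28.5, 46.8) = 28.5 kips → weld metal.

28.5 kips (weld metal governs)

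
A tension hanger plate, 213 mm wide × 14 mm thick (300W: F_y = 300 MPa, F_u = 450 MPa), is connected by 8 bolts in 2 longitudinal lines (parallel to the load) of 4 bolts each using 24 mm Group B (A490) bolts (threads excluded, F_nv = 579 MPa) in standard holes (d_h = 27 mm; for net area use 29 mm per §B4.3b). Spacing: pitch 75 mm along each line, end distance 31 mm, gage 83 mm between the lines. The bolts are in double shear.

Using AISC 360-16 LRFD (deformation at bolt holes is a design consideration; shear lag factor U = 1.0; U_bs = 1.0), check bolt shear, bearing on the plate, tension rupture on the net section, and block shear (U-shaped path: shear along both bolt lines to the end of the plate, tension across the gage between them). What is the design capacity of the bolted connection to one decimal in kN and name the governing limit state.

Bolt shear: A_b = π(24)²/4 = 452.39 mm². φR_n = 0.75 × 579 × 452.39 × 8 × 2 = 3143.2 kN.
Bearing (14 mm plate, F_u = 450 MPa): end bolts L_c = 31 − 27/2 = 17.5, R_n = min(1.2×17.5×14×450, 2.4×24×14×450) = 132.3 kN/bolt; interior L_c = 75 − 27 = 48, R_n = 362.88 kN/bolt. φR_n = 0.75 × (2×132.3 + 6×362.88) = 1831.4 kN.
Tension rupture (net): A_n = (213 − 2×29)×14 = 2170 mm² (U = 1.0, A_e = A_n). φR_n = 0.75 × 450 × 2170 = 732.4 kN.
Block shear: shear path 2×[31+3×75] = 2×256 mm, A_gv = 7168, A_nv = 2×(256 − 3.5×29)×14 = 4326 mm²; tension across gage: (83 − 1×29)×14 = 756 mm². R_n = min(0.6×450×4326, 0.6×300×7168) + 1.0×450×756 = min(1168, 1290.2) + 340.2 = 1508.2 kN. φR_n = 0.75 × 1508.2 = 1131.2 kN.
Governing: min(3143.2, 1831.4, 732.4, 1131.2) = 732.4 kN → net-section rupture.

732.4 kN (net-section rupture governs)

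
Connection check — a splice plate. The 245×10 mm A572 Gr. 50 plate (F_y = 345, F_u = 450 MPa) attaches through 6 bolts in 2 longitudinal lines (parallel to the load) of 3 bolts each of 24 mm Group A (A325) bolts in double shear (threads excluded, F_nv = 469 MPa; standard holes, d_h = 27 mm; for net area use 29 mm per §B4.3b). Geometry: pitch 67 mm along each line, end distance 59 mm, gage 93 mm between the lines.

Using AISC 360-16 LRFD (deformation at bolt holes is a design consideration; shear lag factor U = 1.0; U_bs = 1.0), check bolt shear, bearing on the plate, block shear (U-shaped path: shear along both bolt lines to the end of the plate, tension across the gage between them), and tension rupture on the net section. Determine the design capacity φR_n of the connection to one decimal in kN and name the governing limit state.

631.1 kN (net-section rupture governs)

Bolt shear: A_b = π(24)²/4 = 452.39 mm². φR_n = 0.75 × 469 × 452.39 × 6 × 2 = 1909.5 kN.
Bearing (10 mm plate, F_u = 450 MPa): end bolts L_c = 59 − 27/2 = 45.5, R_n = min(1.2×45.5×10×450, 2.4×24×10×450) = 245.7 kN/bolt; interior L_c = 67 − 27 = 40, R_n = 216 kN/bolt. φR_n = 0.75 × (2×245.7 + 4×216) = 1016.6 kN.
Block shear: shear path 2×[59+2×67] = 2×193 mm, A_gv = 3860, A_nv = 2×(193 − 2.5×29)×10 = 2410 mm²; tension across gage: (93 − 1×29)×10 = 640 mm². R_n = min(0.6×450×2410, 0.6×345×3860) + 1.0×450×640 = min(650.7, 799.02) + 288 = 938.7 kN. φR_n = 0.75 × 938.7 = 704.0 kN.
Tension rupture (net): A_n = (245 − 2×29)×10 = 1870 mm² (U = 1.0, A_e = A_n). φR_n = 0.75 × 450 × 1870 = 631.1 kN.
Governing: min(1909.5, 1016.6, 704.0, 631.1) = 631.1 kN → net-section rupture.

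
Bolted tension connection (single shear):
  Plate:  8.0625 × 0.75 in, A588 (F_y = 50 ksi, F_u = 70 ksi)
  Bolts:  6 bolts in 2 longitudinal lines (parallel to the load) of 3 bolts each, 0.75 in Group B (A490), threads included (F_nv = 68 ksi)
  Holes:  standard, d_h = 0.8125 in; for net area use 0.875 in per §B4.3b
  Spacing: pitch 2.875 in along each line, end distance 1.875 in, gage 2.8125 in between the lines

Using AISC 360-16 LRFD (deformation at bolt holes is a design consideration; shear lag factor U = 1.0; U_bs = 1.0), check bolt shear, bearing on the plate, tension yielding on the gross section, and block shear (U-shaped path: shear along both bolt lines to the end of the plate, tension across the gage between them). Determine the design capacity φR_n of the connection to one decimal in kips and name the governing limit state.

Bolt shear: A_b = π(0.75)²/4 = 0.44179 in². φR_n = 0.75 × 68 × 0.44179 × 6 × 1 = 135.2 kips.
Bearing (0.75 in plate, F_u = 70 ksi): end bolts L_c = 1.875 − 0.8125/2 = 1.46875, R_n = min(1.2×1.46875×0.75×70, 2.4×0.75×0.75×70) = 92.531 kips/bolt; interior L_c = 2.875 − 0.8125 = 2.0625, R_n = 94.5 kips/bolt. φR_n = 0.75 × (2×92.531 + 4×94.5) = 422.3 kips.
Tension yield (gross): A_g = 8.0625×0.75 = 6.0469 in². φR_n = 0.90 × 50 × 6.0469 = 272.1 kips.
Block shear: shear path 2×[1.875+2×2.875] = 2×7.625 in, A_gv = 11.438, A_nv = 2×(7.625 − 2.5×0.875)×0.75 = 8.1563 in²; tension across gage: (2.8125 − 1×0.875)×0.75 = 1.4531 in². R_n = min(0.6×70×8.1563, 0.6×50×11.438) + 1.0×70×1.4531 = min(342.56, 343.14) + 101.72 = 444.28 kips. φR_n = 0.75 × 444.28 = 333.2 kips.
Governing: min(135.2, 422.3, 272.1, 333.2) = 135.2 kips → bolt shear.

135.2 kips (bolt shear governs)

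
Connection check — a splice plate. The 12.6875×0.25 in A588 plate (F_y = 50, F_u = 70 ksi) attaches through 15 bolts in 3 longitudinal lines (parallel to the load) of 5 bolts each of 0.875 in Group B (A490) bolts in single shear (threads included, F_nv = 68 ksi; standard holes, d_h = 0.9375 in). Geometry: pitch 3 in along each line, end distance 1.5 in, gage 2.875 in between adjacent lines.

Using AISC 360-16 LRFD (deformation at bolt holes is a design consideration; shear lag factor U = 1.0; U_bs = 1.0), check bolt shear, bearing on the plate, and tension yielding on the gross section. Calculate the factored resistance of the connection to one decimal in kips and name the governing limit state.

142.7 kips (gross-section yield governs)

Bolt shear: A_b = π(0.875)²/4 = 0.60132 in². φR_n = 0.75 × 68 × 0.60132 × 15 × 1 = 460.0 kips.
Bearing (0.25 in plate, F_u = 70 ksi): end bolts L_c = 1.5 − 0.9375/2 = 1.03125, R_n = min(1.2×1.03125×0.25×70, 2.4×0.875×0.25×70) = 21.656 kips/bolt; interior L_c = 3 − 0.9375 = 2.0625, R_n = 36.75 kips/bolt. φR_n = 0.75 × (3×21.656 + 12×36.75) = 379.5 kips.
Tension yield (gross): A_g = 12.6875×0.25 = 3.1719 in². φR_n = 0.90 × 50 × 3.1719 = 142.7 kips.
Governing: min(460.0, 379.5, 142.7) = 142.7 kips → gross-section yield.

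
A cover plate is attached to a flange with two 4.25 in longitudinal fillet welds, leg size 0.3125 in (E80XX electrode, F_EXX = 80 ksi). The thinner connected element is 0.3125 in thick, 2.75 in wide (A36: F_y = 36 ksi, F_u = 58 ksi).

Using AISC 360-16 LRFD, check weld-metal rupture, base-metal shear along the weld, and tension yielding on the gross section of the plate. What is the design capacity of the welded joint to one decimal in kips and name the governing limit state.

Weld metal: throat = 0.707×0.3125 = 0.22094 in, L = 2×4.25 = 8.5 in. φR_n = 0.75 × 0.6 × 80 × 0.22094 × 8.5 = 67.6 kips.
Base metal shear (0.3125 in plate): yield φR_n = 1.0×0.6×36×0.3125×8.5 = 57.4 kips; rupture φR_n = 0.75×0.6×58×0.3125×8.5 = 69.3 kips; take 57.4 kips (yield).
Tension yield (gross): A_g = 2.75×0.3125 = 0.85938 in². φR_n = 0.90 × 36 × 0.85938 = 27.8 kips.
Governing: min(67.6, 57.4, 27.8) = 27.8 kips → gross-section yield.

27.8 kips (gross-section yield governs)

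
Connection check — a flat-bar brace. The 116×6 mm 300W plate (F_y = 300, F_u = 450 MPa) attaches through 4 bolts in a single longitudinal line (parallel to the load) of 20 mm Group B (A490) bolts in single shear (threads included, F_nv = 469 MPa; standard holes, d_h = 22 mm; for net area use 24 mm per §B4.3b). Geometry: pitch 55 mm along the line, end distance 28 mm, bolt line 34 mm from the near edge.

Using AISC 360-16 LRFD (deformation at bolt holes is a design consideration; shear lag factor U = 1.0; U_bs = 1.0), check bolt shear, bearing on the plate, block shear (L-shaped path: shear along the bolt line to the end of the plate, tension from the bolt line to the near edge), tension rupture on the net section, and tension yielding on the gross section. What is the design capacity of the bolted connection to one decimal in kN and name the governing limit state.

177.0 kN (block shear governs)

Bolt shear: A_b = π(20)²/4 = 314.16 mm². φR_n = 0.75 × 469 × 314.16 × 4 × 1 = 442.0 kN.
Bearing (6 mm plate, F_u = 450 MPa): end bolts L_c = 28 − 22/2 = 17, R_n = min(1.2×17×6×450, 2.4×20×6×450) = 55.08 kN/bolt; interior L_c = 55 − 22 = 33, R_n = 106.92 kN/bolt. φR_n = 0.75 × (1×55.08 + 3×106.92) = 281.9 kN.
Block shear: shear path 1×[28+3×55] = 1×193 mm, A_gv = 1158, A_nv = 1×(193 − 3.5×24)×6 = 654 mm²; tension to near edge: (34 − 0.5×24)×6 = 132 mm². R_n = min(0.6×450×654, 0.6×300×1158) + 1.0×450×132 = min(176.58, 208.44) + 59.4 = 235.98 kN. φR_n = 0.75 × 235.98 = 177.0 kN.
Tension rupture (net): A_n = (116 − 1×24)×6 = 552 mm² (U = 1.0, A_e = A_n). φR_n = 0.75 × 450 × 552 = 186.3 kN.
Tension yield (gross): A_g = 116×6 = 696 mm². φR_n = 0.90 × 300 × 696 = 187.9 kN.
Governing: min(442.0, 281.9, 177.0, 186.3, 187.9) = 177.0 kN → block shear.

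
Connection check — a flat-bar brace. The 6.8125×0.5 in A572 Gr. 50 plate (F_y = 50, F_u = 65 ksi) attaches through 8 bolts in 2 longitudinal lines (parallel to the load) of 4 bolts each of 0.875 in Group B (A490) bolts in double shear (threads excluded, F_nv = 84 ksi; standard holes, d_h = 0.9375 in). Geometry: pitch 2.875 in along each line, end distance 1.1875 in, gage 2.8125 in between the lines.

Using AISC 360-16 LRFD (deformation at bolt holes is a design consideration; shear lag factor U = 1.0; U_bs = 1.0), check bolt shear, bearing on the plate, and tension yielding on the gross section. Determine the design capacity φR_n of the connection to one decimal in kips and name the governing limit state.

153.3 kips (gross-section yield governs)

Bolt shear: A_b = π(0.875)²/4 = 0.60132 in². φR_n = 0.75 × 84 × 0.60132 × 8 × 2 = 606.1 kips.
Bearing (0.5 in plate, F_u = 65 ksi): end bolts L_c = 1.1875 − 0.9375/2 = 0.71875, R_n = min(1.2×0.71875×0.5×65, 2.4×0.875×0.5×65) = 28.031 kips/bolt; interior L_c = 2.875 − 0.9375 = 1.9375, R_n = 68.25 kips/bolt. φR_n = 0.75 × (2×28.031 + 6×68.25) = 349.2 kips.
Tension yield (gross): A_g = 6.8125×0.5 = 3.4063 in². φR_n = 0.90 × 50 × 3.4063 = 153.3 kips.
Governing: min(606.1, 349.2, 153.3) = 153.3 kips → gross-section yield.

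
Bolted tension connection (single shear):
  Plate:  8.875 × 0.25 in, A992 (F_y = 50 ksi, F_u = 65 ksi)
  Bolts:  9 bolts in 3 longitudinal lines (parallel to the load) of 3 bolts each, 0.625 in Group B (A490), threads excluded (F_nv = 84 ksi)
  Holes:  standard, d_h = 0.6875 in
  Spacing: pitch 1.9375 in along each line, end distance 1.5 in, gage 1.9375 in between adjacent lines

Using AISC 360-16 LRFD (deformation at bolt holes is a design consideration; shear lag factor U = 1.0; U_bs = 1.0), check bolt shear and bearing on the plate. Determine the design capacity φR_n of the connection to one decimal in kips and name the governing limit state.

Bolt shear: A_b = π(0.625)²/4 = 0.3068 in². φR_n = 0.75 × 84 × 0.3068 × 9 × 1 = 174.0 kips.
Bearing (0.25 in plate, F_u = 65 ksi): end bolts L_c = 1.5 − 0.6875/2 = 1.15625, R_n = min(1.2×1.15625×0.25×65, 2.4×0.625×0.25×65) = 22.547 kips/bolt; interior L_c = 1.9375 − 0.6875 = 1.25, R_n = 24.375 kips/bolt. φR_n = 0.75 × (3×22.547 + 6×24.375) = 160.4 kips.
Governing: min(174.0, 160.4) = 160.4 kips → bearing.

160.4 kips (bearing governs)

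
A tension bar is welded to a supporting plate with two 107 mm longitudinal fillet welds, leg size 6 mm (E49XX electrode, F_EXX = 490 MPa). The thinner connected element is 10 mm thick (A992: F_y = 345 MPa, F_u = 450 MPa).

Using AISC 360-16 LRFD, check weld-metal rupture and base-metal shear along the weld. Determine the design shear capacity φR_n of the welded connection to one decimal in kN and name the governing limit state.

200.2 kN (weld metal governs)

Weld metal: throat = 0.707×6 = 4.242 mm, L = 2×107 = 214 mm. φR_n = 0.75 × 0.6 × 490 × 4.242 × 214 = 200.2 kN.
Base metal shear (10 mm plate): yield φR_n = 1.0×0.6×345×10×214 = 443.0 kN; rupture φR_n = 0.75×0.6×450×10×214 = 433.4 kN; take 433.4 kN (rupture).
Governing: min(200.2, 433.4) = 200.2 kN → weld metal.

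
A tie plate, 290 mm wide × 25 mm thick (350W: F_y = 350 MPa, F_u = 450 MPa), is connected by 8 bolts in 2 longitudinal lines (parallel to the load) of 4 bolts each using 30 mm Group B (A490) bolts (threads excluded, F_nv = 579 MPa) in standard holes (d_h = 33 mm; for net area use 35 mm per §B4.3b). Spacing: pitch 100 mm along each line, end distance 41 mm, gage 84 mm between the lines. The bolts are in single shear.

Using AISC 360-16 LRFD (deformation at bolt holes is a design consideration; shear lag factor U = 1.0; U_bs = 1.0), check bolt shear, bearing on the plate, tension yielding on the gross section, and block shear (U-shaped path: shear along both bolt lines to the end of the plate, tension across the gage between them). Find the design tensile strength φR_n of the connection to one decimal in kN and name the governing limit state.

2283.8 kN (gross-section yield governs)

Bolt shear: A_b = π(30)²/4 = 706.86 mm². φR_n = 0.75 × 579 × 706.86 × 8 × 1 = 2455.6 kN.
Bearing (25 mm plate, F_u = 450 MPa): end bolts L_c = 41 − 33/2 = 24.5, R_n = min(1.2×24.5×25×450, 2.4×30×25×450) = 330.75 kN/bolt; interior L_c = 100 − 33 = 67, R_n = 810 kN/bolt. φR_n = 0.75 × (2×330.75 + 6×810) = 4141.1 kN.
Tension yield (gross): A_g = 290×25 = 7250 mm². φR_n = 0.90 × 350 × 7250 = 2283.8 kN.
Block shear: shear path 2×[41+3×100] = 2×341 mm, A_gv = 17050, A_nv = 2×(341 − 3.5×35)×25 = 10925 mm²; tension across gage: (84 − 1×35)×25 = 1225 mm². R_n = min(0.6×450×10925, 0.6×350×17050) + 1.0×450×1225 = min(2949.8, 3580.5) + 551.25 = 3501.1 kN. φR_n = 0.75 × 3501.1 = 2625.8 kN.
Governing: min(2455.6, 4141.1, 2283.8, 2625.8) = 2283.8 kN → gross-section yield.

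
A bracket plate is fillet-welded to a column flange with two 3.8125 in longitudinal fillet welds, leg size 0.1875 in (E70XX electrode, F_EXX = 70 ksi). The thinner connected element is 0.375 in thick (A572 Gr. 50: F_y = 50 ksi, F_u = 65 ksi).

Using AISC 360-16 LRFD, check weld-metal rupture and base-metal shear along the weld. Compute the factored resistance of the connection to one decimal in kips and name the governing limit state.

31.8 kips (weld metal governs)

Weld metal: throat = 0.707×0.1875 = 0.13256 in, L = 2×3.8125 = 7.625 in. φR_n = 0.75 × 0.6 × 70 × 0.13256 × 7.625 = 31.8 kips.
Base metal shear (0.375 in plate): yield φR_n = 1.0×0.6×50×0.375×7.625 = 85.8 kips; rupture φR_n = 0.75×0.6×65×0.375×7.625 = 83.6 kips; take 83.6 kips (rupture).
Governing: min(31.8, 83.6) = 31.8 kips → weld metal.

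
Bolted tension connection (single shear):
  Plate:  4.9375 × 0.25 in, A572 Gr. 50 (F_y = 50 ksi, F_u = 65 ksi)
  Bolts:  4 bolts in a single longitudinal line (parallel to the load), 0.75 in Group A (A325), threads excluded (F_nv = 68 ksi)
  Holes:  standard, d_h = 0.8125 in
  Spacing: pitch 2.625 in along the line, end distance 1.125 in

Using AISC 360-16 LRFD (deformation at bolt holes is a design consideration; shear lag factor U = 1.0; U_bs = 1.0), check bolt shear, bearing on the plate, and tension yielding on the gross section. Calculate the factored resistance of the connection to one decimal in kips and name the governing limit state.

Bolt shear: A_b = π(0.75)²/4 = 0.44179 in². φR_n = 0.75 × 68 × 0.44179 × 4 × 1 = 90.1 kips.
Bearing (0.25 in plate, F_u = 65 ksi): end bolts L_c = 1.125 − 0.8125/2 = 0.71875, R_n = min(1.2×0.71875×0.25×65, 2.4×0.75×0.25×65) = 14.016 kips/bolt; interior L_c = 2.625 − 0.8125 = 1.8125, R_n = 29.25 kips/bolt. φR_n = 0.75 × (1×14.016 + 3×29.25) = 76.3 kips.
Tension yield (gross): A_g = 4.9375×0.25 = 1.2344 in². φR_n = 0.90 × 50 × 1.2344 = 55.5 kips.
Governing: min(90.1, 76.3, 55.5) = 55.5 kips → gross-section yield.

55.5 kips (gross-section yield governs)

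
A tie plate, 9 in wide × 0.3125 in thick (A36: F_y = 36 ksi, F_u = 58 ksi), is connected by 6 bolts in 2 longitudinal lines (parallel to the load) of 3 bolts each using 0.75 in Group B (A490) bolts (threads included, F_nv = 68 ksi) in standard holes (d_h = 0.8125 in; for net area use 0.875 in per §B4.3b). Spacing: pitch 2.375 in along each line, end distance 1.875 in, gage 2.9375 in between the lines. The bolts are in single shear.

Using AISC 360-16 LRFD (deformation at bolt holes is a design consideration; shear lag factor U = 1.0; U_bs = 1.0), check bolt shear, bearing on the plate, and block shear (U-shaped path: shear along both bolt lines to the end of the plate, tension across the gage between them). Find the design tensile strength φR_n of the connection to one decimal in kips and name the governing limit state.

Bolt shear: A_b = π(0.75)²/4 = 0.44179 in². φR_n = 0.75 × 68 × 0.44179 × 6 × 1 = 135.2 kips.
Bearing (0.3125 in plate, F_u = 58 ksi): end bolts L_c = 1.875 − 0.8125/2 = 1.46875, R_n = min(1.2×1.46875×0.3125×58, 2.4×0.75×0.3125×58) = 31.945 kips/bolt; interior L_c = 2.375 − 0.8125 = 1.5625, R_n = 32.625 kips/bolt. φR_n = 0.75 × (2×31.945 + 4×32.625) = 145.8 kips.
Block shear: shear path 2×[1.875+2×2.375] = 2×6.625 in, A_gv = 4.1406, A_nv = 2×(6.625 − 2.5×0.875)×0.3125 = 2.7734 in²; tension across gage: (2.9375 − 1×0.875)×0.3125 = 0.64453 in². R_n = min(0.6×58×2.7734, 0.6×36×4.1406) + 1.0×58×0.64453 = min(96.514, 89.437) + 37.383 = 126.82 kips. φR_n = 0.75 × 126.82 = 95.1 kips.
Governing: min(135.2, 145.8, 95.1) = 95.1 kips → block shear.

95.1 kips (block shear governs)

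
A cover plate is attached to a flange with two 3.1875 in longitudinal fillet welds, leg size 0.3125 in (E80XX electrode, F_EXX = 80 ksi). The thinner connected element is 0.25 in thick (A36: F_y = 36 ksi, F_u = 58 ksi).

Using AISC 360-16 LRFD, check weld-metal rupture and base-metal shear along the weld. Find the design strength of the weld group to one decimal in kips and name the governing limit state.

Weld metal: throat = 0.707×0.3125 = 0.22094 in, L = 2×3.1875 = 6.375 in. φR_n = 0.75 × 0.6 × 80 × 0.22094 × 6.375 = 50.7 kips.
Base metal shear (0.25 in plate): yield φR_n = 1.0×0.6×36×0.25×6.375 = 34.4 kips; rupture φR_n = 0.75×0.6×58×0.25×6.375 = 41.6 kips; take 34.4 kips (yield).
Governing: min(50.7, 34.4) = 34.4 kips → base-metal shear.

34.4 kips (base-metal shear governs)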